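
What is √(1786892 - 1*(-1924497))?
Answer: √3711389 ≈ 1926.5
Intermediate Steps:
√(1786892 - 1*(-1924497)) = √(1786892 + 1924497) = √3711389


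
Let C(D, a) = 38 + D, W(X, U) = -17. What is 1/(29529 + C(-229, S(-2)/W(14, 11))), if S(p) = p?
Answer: 1/29338 ≈ 3.4085e-5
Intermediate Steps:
1/(29529 + C(-229, S(-2)/W(14, 11))) = 1/(29529 + (38 - 229)) = 1/(29529 - 191) = 1/29338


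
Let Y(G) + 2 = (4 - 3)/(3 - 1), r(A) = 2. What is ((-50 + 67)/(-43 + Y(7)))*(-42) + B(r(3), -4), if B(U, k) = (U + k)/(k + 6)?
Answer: 1339/89 ≈ 15.045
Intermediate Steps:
B(U, k) = (U + k)/(6 + k)
Y(G) = -3/2 (Y(G) = -2 + (4 - 3)/(3 - 1) = -2 + 1/2 = -3/2)
((-50 + 67)/(-43 + Y(7)))*(-42) + B(r(3), -4) = ((-50 + 67)/(-43 - 3/2))*(-42) + (2 - 4)/(6 - 4) = (17/(-89/2))*(-42) - 2/2 = (17*(-2/89))*(-42) + (1/2)*(-2) = -34/89*(-42) - 1 = 1428/89 - 1 = 1339/89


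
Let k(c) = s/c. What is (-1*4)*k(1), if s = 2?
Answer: -8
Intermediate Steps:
k(c) = 2/c
(-1*4)*k(1) = (-1*4)*(2/1) = -8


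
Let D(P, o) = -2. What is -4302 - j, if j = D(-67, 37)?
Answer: -4300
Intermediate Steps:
j = -2
-4302 - j = -4302 - 1*(-2) = -4302 + 2 = -4300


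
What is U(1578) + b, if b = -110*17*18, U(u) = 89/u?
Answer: -53115391/1578 ≈ -33660.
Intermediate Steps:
b = -33660 (b = -1870*18 = -33660)
U(1578) + b = 89/1578 - 33660 = -53115391/1578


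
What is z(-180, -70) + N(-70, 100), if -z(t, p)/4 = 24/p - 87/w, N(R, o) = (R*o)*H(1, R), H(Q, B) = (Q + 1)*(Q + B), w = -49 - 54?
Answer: 3482422764/3605 ≈ 9.6600e+5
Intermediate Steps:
w = -103
H(Q, B) = (1 + Q)*(B + Q)
N(R, o) = R*o*(2 + 2*R) (N(R, o) = (R*o)*(R + 1 + 1² + R*1) = (R*o)*(R + 1 + 1 + R) = (R*o)*(2 + 2*R) = R*o*(2 + 2*R))
z(t, p) = -348/103 - 96/p (z(t, p) = -4*(24/p - 87/(-103)) = -4*(24/p - 87*(-1/103)) = -4*(24/p + 87/103) = -4*(87/103 + 24/p) = -348/103 - 96/p)
z(-180, -70) + N(-70, 100) = (-348/103 - 96/(-70)) + 2*(-70)*100*(1 - 70) = (-348/103 - 96*(-1/70)) + 2*(-70)*100*(-69) = (-348/103 + 48/35) + 966000 = -7236/3605 + 966000 = 3482422764/3605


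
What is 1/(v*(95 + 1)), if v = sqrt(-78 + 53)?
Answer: -I/480 ≈ -0.0020833*I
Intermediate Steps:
v = 5*I (v = sqrt(-25) = 5*I ≈ 5.0*I)
1/(v*(95 + 1)) = 1/((5*I)*(95 + 1)) = 1/((5*I)*96) = 1/(480*I) = -I/480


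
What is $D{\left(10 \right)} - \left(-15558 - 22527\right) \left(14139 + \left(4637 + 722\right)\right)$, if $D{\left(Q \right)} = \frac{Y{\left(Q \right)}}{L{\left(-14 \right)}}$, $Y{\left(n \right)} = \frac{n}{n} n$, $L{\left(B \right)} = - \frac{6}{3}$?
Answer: $742581325$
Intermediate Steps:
$L{\left(B \right)} = -2$ ($L{\left(B \right)} = \left(-6\right) \frac{1}{3} = -2$)
$Y{\left(n \right)} = n$ ($Y{\left(n \right)} = 1 n = n$)
$D{\left(Q \right)} = - \frac{Q}{2}$ ($D{\left(Q \right)} = \frac{Q}{-2} = Q \left(- \frac{1}{2}\right) = - \frac{Q}{2}$)
$D{\left(10 \right)} - \left(-15558 - 22527\right) \left(14139 + \left(4637 + 722\right)\right) = \left(- \frac{1}{2}\right) 10 - \left(-15558 - 22527\right) \left(14139 + \left(4637 + 722\right)\right) = -5 - - 38085 \left(14139 + 5359\right) = -5 - \left(-38085\right) 19498 = -5 - -742581330 = -5 + 742581330 = 742581325$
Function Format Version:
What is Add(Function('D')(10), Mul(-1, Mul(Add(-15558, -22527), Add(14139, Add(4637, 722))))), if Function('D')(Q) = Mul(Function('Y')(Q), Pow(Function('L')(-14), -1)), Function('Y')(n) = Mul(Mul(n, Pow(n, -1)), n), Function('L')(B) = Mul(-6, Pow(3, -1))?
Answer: 742581325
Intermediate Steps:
Function('L')(B) = -2 (Function('L')(B) = Mul(-6, Rational(1, 3)) = -2)
Function('Y')(n) = n (Function('Y')(n) = Mul(1, n) = n)
Function('D')(Q) = Mul(Rational(-1, 2), Q) (Function('D')(Q) = Mul(Q, Pow(-2, -1)) = Mul(Q, Rational(-1, 2)) = Mul(Rational(-1, 2), Q))
Add(Function('D')(10), Mul(-1, Mul(Add(-15558, -22527), Add(14139, Add(4637, 722))))) = Add(Mul(Rational(-1, 2), 10), Mul(-1, Mul(Add(-15558, -22527), Add(14139, Add(4637, 722))))) = Add(-5, Mul(-1, Mul(-38085, Add(14139, 5359)))) = Add(-5, Mul(-1, Mul(-38085, 19498))) = Add(-5, Mul(-1, -742581330)) = Add(-5, 742581330) = 742581325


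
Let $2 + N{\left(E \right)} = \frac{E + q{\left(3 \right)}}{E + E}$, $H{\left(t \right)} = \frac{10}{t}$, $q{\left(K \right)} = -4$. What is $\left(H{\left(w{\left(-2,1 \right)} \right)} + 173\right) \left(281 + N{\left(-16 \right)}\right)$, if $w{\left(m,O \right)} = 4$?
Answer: $\frac{785187}{16} \approx 49074.0$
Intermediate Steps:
$N{\left(E \right)} = -2 + \frac{-4 + E}{2 E}$ ($N{\left(E \right)} = -2 + \frac{E - 4}{E + E} = -2 + \frac{-4 + E}{2 E}$)
$\left(H{\left(w{\left(-2,1 \right)} \right)} + 173\right) \left(281 + N{\left(-16 \right)}\right) = \left(\frac{10}{4} + 173\right) \left(281 - \left(\frac{3}{2} + \frac{2}{-16}\right)\right) = \left(10 \cdot \frac{1}{4} + 173\right) \left(281 - \frac{11}{8}\right) = \left(\frac{5}{2} + 173\right) \left(281 + \left(- \frac{3}{2} + \frac{1}{8}\right)\right) = \frac{351 \left(281 - \frac{11}{8}\right)}{2} = \frac{351}{2} \cdot \frac{2237}{8} = \frac{785187}{16}$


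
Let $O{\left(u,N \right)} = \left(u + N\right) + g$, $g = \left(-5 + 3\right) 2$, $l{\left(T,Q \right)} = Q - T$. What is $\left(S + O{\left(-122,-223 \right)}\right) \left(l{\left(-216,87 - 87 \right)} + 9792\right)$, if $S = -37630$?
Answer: $-380093832$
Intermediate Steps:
$g = -4$ ($g = \left(-2\right) 2 = -4$)
$O{\left(u,N \right)} = -4 + N + u$ ($O{\left(u,N \right)} = \left(u + N\right) - 4 = \left(N + u\right) - 4 = -4 + N + u$)
$\left(S + O{\left(-122,-223 \right)}\right) \left(l{\left(-216,87 - 87 \right)} + 9792\right) = \left(-37630 - 349\right) \left(\left(\left(87 - 87\right) - -216\right) + 9792\right) = \left(-37630 - 349\right) \left(\left(\left(87 - 87\right) + 216\right) + 9792\right) = - 37979 \left(\left(0 + 216\right) + 9792\right) = - 37979 \left(216 + 9792\right) = \left(-37979\right) 10008 = -380093832$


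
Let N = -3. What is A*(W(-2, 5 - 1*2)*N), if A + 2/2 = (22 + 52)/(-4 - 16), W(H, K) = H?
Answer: -141/5 ≈ -28.200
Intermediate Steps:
A = -47/10 (A = -1 + (22 + 52)/(-4 - 16) = -1 + 74/(-20) = -1 + 74*(-1/20) = -1 - 37/10 = -47/10 ≈ -4.7000)
A*(W(-2, 5 - 1*2)*N) = -(-47)*(-3)/5 = -47/10*6 = -141/5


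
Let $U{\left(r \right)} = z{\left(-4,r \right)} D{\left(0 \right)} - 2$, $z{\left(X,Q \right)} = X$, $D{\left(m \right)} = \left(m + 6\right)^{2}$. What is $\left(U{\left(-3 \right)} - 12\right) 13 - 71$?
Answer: $-2125$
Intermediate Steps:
$D{\left(m \right)} = \left(6 + m\right)^{2}$
$U{\left(r \right)} = -146$ ($U{\left(r \right)} = - 4 \left(6 + 0\right)^{2} - 2 = - 4 \cdot 6^{2} - 2 = \left(-4\right) 36 - 2 = -144 - 2 = -146$)
$\left(U{\left(-3 \right)} - 12\right) 13 - 71 = \left(-146 - 12\right) 13 - 71 = \left(-158\right) 13 - 71 = -2054 - 71 = -2125$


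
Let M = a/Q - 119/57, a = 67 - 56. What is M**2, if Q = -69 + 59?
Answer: 3301489/324900 ≈ 10.162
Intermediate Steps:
a = 11
Q = -10
M = -1817/570 (M = 11/(-10) - 119/57 = 11*(-1/10) - 119*1/57 = -11/10 - 119/57 = -1817/570 ≈ -3.1877)
M**2 = (-1817/570)**2 = 3301489/324900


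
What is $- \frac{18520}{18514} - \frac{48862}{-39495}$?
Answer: $\frac{86591834}{365605215} \approx 0.23685$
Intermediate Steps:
$- \frac{18520}{18514} - \frac{48862}{-39495} = \left(-18520\right) \frac{1}{18514} - - \frac{48862}{39495} = - \frac{9260}{9257} + \frac{48862}{39495} = \frac{86591834}{365605215}$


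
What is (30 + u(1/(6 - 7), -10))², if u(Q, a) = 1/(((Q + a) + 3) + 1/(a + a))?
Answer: 23136100/25921 ≈ 892.56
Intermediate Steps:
u(Q, a) = 1/(3 + Q + a + 1/(2*a)) (u(Q, a) = 1/((3 + Q + a) + 1/(2*a)) = 1/(3 + Q + a + 1/(2*a)))
(30 + u(1/(6 - 7), -10))² = (30 + 2*(-10)/(1 + 2*(-10)² + 6*(-10) + 2*(-10)/(6 - 7)))² = (30 + 2*(-10)/(1 + 2*100 - 60 + 2*(-10)/(-1)))² = (30 + 2*(-10)/(1 + 200 - 60 + 2*(-1)*(-10)))² = (30 + 2*(-10)/(1 + 200 - 60 + 20))² = (30 + 2*(-10)/161)² = (30 + 2*(-10)*(1/161))² = (30 - 20/161)² = (4810/161)² = 23136100/25921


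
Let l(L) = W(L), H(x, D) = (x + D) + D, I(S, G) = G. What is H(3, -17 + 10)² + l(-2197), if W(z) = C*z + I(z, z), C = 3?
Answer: -8667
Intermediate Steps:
H(x, D) = x + 2*D (H(x, D) = (D + x) + D = x + 2*D)
W(z) = 4*z (W(z) = 3*z + z = 4*z)
l(L) = 4*L
H(3, -17 + 10)² + l(-2197) = (3 + 2*(-17 + 10))² + 4*(-2197) = (3 + 2*(-7))² - 8788 = (3 - 14)² - 8788 = (-11)² - 8788 = 121 - 8788 = -8667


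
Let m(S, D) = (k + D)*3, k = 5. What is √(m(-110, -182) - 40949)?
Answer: 2*I*√10370 ≈ 203.67*I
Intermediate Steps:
m(S, D) = 15 + 3*D (m(S, D) = (5 + D)*3 = 15 + 3*D)
√(m(-110, -182) - 40949) = √((15 + 3*(-182)) - 40949) = √((15 - 546) - 40949) = √(-531 - 40949) = √(-41480) = 2*I*√10370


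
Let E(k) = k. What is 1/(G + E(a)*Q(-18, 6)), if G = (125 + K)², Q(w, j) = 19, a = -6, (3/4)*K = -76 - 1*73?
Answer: 9/47815 ≈ 0.00018823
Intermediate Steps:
K = -596/3 (K = 4*(-76 - 1*73)/3 = 4*(-76 - 73)/3 = (4/3)*(-149) = -596/3 ≈ -198.67)
G = 48841/9 (G = (125 - 596/3)² = (-221/3)² = 48841/9 ≈ 5426.8)
1/(G + E(a)*Q(-18, 6)) = 1/(48841/9 - 6*19) = 1/(48841/9 - 114) = 1/(47815/9) = 9/47815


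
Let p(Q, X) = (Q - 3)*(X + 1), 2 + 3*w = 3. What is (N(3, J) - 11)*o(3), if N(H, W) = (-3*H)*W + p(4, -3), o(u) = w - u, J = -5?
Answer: -256/3 ≈ -85.333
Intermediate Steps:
w = ⅓ (w = -⅔ + (⅓)*3 = -⅔ + 1 = ⅓ ≈ 0.33333)
p(Q, X) = (1 + X)*(-3 + Q) (p(Q, X) = (-3 + Q)*(1 + X) = (1 + X)*(-3 + Q))
o(u) = ⅓ - u
N(H, W) = -2 - 3*H*W (N(H, W) = (-3*H)*W + (-3 + 4 - 3*(-3) + 4*(-3)) = -3*H*W + (-3 + 4 + 9 - 12) = -3*H*W - 2 = -2 - 3*H*W)
(N(3, J) - 11)*o(3) = ((-2 - 3*3*(-5)) - 11)*(⅓ - 1*3) = ((-2 + 45) - 11)*(⅓ - 3) = (43 - 11)*(-8/3) = 32*(-8/3) = -256/3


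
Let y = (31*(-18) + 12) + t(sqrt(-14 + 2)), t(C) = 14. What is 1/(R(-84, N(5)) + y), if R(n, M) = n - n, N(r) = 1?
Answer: -1/532 ≈ -0.0018797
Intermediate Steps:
R(n, M) = 0
y = -532 (y = (31*(-18) + 12) + 14 = (-558 + 12) + 14 = -546 + 14 = -532)
1/(R(-84, N(5)) + y) = 1/(0 - 532) = 1/(-532) = -1/532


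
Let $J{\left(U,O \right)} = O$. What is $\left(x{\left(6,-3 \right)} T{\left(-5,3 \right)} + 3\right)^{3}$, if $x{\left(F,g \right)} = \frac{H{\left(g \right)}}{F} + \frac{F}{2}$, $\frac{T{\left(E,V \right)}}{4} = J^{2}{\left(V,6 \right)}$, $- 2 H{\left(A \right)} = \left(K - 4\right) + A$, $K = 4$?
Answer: $104487111$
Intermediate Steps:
$H{\left(A \right)} = - \frac{A}{2}$ ($H{\left(A \right)} = - \frac{\left(4 - 4\right) + A}{2} = - \frac{0 + A}{2} = - \frac{A}{2}$)
$T{\left(E,V \right)} = 144$ ($T{\left(E,V \right)} = 4 \cdot 6^{2} = 4 \cdot 36 = 144$)
$x{\left(F,g \right)} = \frac{F}{2} - \frac{g}{2 F}$ ($x{\left(F,g \right)} = \frac{\left(- \frac{1}{2}\right) g}{F} + \frac{F}{2} = - \frac{g}{2 F} + F \frac{1}{2} = - \frac{g}{2 F} + \frac{F}{2} = \frac{F}{2} - \frac{g}{2 F}$)
$\left(x{\left(6,-3 \right)} T{\left(-5,3 \right)} + 3\right)^{3} = \left(\frac{6^{2} - -3}{2 \cdot 6} \cdot 144 + 3\right)^{3} = \left(\frac{1}{2} \cdot \frac{1}{6} \left(36 + 3\right) 144 + 3\right)^{3} = \left(\frac{1}{2} \cdot \frac{1}{6} \cdot 39 \cdot 144 + 3\right)^{3} = \left(\frac{13}{4} \cdot 144 + 3\right)^{3} = \left(468 + 3\right)^{3} = 471^{3} = 104487111$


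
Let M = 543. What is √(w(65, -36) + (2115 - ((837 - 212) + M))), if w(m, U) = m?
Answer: 2*√253 ≈ 31.812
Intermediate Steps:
√(w(65, -36) + (2115 - ((837 - 212) + M))) = √(65 + (2115 - ((837 - 212) + 543))) = √(65 + (2115 - (625 + 543))) = √(65 + (2115 - 1*1168)) = √(65 + (2115 - 1168)) = √(65 + 947) = √1012 = 2*√253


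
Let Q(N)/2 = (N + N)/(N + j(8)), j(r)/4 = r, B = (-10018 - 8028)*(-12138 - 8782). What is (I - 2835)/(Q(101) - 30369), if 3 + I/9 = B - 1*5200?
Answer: -451887611994/4038673 ≈ -1.1189e+5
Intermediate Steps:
B = 377522320 (B = -18046*(-20920) = 377522320)
j(r) = 4*r
I = 3397654053 (I = -27 + 9*(377522320 - 1*5200) = -27 + 9*(377522320 - 5200) = -27 + 9*377517120 = -27 + 3397654080 = 3397654053)
Q(N) = 4*N/(32 + N) (Q(N) = 2*((N + N)/(N + 4*8)) = 2*((2*N)/(N + 32)) = 2*((2*N)/(32 + N)) = 2*(2*N/(32 + N)) = 4*N/(32 + N))
(I - 2835)/(Q(101) - 30369) = (3397654053 - 2835)/(4*101/(32 + 101) - 30369) = 3397651218/(4*101/133 - 30369) = 3397651218/(4*101*(1/133) - 30369) = 3397651218/(404/133 - 30369) = 3397651218/(-4038673/133) = 3397651218*(-133/4038673) = -451887611994/4038673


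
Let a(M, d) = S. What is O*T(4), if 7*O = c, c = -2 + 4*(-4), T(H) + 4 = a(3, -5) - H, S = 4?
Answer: 72/7 ≈ 10.286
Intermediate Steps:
a(M, d) = 4
T(H) = -H (T(H) = -4 + (4 - H) = -H)
c = -18 (c = -2 - 16 = -18)
O = -18/7 (O = (⅐)*(-18) = -18/7 ≈ -2.5714)
O*T(4) = -(-18)*4/7 = -18/7*(-4) = 72/7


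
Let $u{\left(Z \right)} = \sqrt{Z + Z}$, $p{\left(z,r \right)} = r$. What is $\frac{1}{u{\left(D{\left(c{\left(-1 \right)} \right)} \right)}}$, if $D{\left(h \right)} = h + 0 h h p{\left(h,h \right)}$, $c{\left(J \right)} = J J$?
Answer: $\frac{\sqrt{2}}{2} \approx 0.70711$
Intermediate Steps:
$c{\left(J \right)} = J^{2}$
$D{\left(h \right)} = h$ ($D{\left(h \right)} = h + 0 h h h = h + 0 h^{2} h = h + 0 h = h + 0 = h$)
$u{\left(Z \right)} = \sqrt{2} \sqrt{Z}$ ($u{\left(Z \right)} = \sqrt{2 Z} = \sqrt{2} \sqrt{Z}$)
$\frac{1}{u{\left(D{\left(c{\left(-1 \right)} \right)} \right)}} = \frac{1}{\sqrt{2} \sqrt{\left(-1\right)^{2}}} = \frac{1}{\sqrt{2} \sqrt{1}} = \frac{1}{\sqrt{2} \cdot 1} = \frac{1}{\sqrt{2}} = \frac{\sqrt{2}}{2}$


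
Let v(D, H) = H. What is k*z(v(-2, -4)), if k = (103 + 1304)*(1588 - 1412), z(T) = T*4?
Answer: -3962112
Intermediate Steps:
z(T) = 4*T
k = 247632 (k = 1407*176 = 247632)
k*z(v(-2, -4)) = 247632*(4*(-4)) = 247632*(-16) = -3962112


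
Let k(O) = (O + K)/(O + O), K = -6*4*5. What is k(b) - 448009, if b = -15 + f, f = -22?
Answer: -33152509/74 ≈ -4.4801e+5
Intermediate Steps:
K = -120 (K = -24*5 = -120)
b = -37 (b = -15 - 22 = -37)
k(O) = (-120 + O)/(2*O) (k(O) = (O - 120)/(O + O) = (-120 + O)/((2*O)) = (-120 + O)*(1/(2*O)) = (-120 + O)/(2*O))
k(b) - 448009 = (½)*(-120 - 37)/(-37) - 448009 = (½)*(-1/37)*(-157) - 448009 = 157/74 - 448009 = -33152509/74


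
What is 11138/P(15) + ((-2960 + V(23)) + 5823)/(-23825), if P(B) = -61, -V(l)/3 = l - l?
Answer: -265537493/1453325 ≈ -182.71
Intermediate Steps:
V(l) = 0 (V(l) = -3*(l - l) = -3*0 = 0)
11138/P(15) + ((-2960 + V(23)) + 5823)/(-23825) = 11138/(-61) + ((-2960 + 0) + 5823)/(-23825) = 11138*(-1/61) + (-2960 + 5823)*(-1/23825) = -11138/61 + 2863*(-1/23825) = -11138/61 - 2863/23825 = -265537493/1453325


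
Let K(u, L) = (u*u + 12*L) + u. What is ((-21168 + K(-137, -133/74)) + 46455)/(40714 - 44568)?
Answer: -1624205/142598 ≈ -11.390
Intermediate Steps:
K(u, L) = u + u**2 + 12*L (K(u, L) = (u**2 + 12*L) + u = u + u**2 + 12*L)
((-21168 + K(-137, -133/74)) + 46455)/(40714 - 44568) = ((-21168 + (-137 + (-137)**2 + 12*(-133/74))) + 46455)/(40714 - 44568) = ((-21168 + (-137 + 18769 + 12*(-133*1/74))) + 46455)/(-3854) = ((-21168 + (-137 + 18769 + 12*(-133/74))) + 46455)*(-1/3854) = ((-21168 + (-137 + 18769 - 798/37)) + 46455)*(-1/3854) = ((-21168 + 688586/37) + 46455)*(-1/3854) = (-94630/37 + 46455)*(-1/3854) = (1624205/37)*(-1/3854) = -1624205/142598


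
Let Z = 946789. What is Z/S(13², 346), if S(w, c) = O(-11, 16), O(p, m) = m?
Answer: 946789/16 ≈ 59174.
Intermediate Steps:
S(w, c) = 16
Z/S(13², 346) = 946789/16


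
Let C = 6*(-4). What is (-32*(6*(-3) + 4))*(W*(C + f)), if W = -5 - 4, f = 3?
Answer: 84672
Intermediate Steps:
C = -24
W = -9
(-32*(6*(-3) + 4))*(W*(C + f)) = (-32*(6*(-3) + 4))*(-9*(-24 + 3)) = (-32*(-18 + 4))*(-9*(-21)) = -32*(-14)*189 = 448*189 = 84672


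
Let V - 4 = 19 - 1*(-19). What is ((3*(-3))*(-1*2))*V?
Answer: 756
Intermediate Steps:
V = 42 (V = 4 + (19 - 1*(-19)) = 4 + (19 + 19) = 4 + 38 = 42)
((3*(-3))*(-1*2))*V = ((3*(-3))*(-1*2))*42 = -9*(-2)*42 = 18*42 = 756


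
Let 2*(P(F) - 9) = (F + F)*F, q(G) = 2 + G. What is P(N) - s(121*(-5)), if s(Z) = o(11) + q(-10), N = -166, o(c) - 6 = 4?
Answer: 27563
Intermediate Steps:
o(c) = 10 (o(c) = 6 + 4 = 10)
s(Z) = 2 (s(Z) = 10 + (2 - 10) = 10 - 8 = 2)
P(F) = 9 + F² (P(F) = 9 + ((F + F)*F)/2 = 9 + ((2*F)*F)/2 = 9 + (2*F²)/2 = 9 + F²)
P(N) - s(121*(-5)) = (9 + (-166)²) - 1*2 = (9 + 27556) - 2 = 27565 - 2 = 27563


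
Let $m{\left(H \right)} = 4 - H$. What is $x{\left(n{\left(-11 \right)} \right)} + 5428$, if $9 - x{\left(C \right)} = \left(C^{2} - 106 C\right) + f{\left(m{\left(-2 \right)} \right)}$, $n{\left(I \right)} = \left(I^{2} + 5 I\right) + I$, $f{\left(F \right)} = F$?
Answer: $8236$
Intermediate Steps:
$n{\left(I \right)} = I^{2} + 6 I$
$x{\left(C \right)} = 3 - C^{2} + 106 C$ ($x{\left(C \right)} = 9 - \left(\left(C^{2} - 106 C\right) + \left(4 - -2\right)\right) = 9 - \left(\left(C^{2} - 106 C\right) + \left(4 + 2\right)\right) = 9 - \left(\left(C^{2} - 106 C\right) + 6\right) = 9 - \left(6 + C^{2} - 106 C\right) = 3 - C^{2} + 106 C$)
$x{\left(n{\left(-11 \right)} \right)} + 5428 = \left(3 - \left(- 11 \left(6 - 11\right)\right)^{2} + 106 \left(- 11 \left(6 - 11\right)\right)\right) + 5428 = \left(3 - \left(\left(-11\right) \left(-5\right)\right)^{2} + 106 \left(\left(-11\right) \left(-5\right)\right)\right) + 5428 = \left(3 - 55^{2} + 106 \cdot 55\right) + 5428 = \left(3 - 3025 + 5830\right) + 5428 = 2808 + 5428 = 8236$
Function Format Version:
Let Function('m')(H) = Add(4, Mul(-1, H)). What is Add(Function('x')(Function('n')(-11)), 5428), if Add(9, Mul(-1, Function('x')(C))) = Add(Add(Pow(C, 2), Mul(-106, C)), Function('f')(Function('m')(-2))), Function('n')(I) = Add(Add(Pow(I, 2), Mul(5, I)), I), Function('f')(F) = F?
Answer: 8236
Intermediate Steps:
Function('n')(I) = Add(Pow(I, 2), Mul(6, I))
Function('x')(C) = Add(3, Mul(-1, Pow(C, 2)), Mul(106, C)) (Function('x')(C) = Add(9, Mul(-1, Add(Add(Pow(C, 2), Mul(-106, C)), Add(4, Mul(-1, -2))))) = Add(9, Mul(-1, Add(Add(Pow(C, 2), Mul(-106, C)), Add(4, 2)))) = Add(9, Mul(-1, Add(Add(Pow(C, 2), Mul(-106, C)), 6))) = Add(9, Mul(-1, Add(6, Pow(C, 2), Mul(-106, C)))) = Add(9, Add(-6, Mul(-1, Pow(C, 2)), Mul(106, C))) = Add(3, Mul(-1, Pow(C, 2)), Mul(106, C)))
Add(Function('x')(Function('n')(-11)), 5428) = Add(Add(3, Mul(-1, Pow(Mul(-11, Add(6, -11)), 2)), Mul(106, Mul(-11, Add(6, -11)))), 5428) = Add(Add(3, Mul(-1, Pow(Mul(-11, -5), 2)), Mul(106, Mul(-11, -5))), 5428) = Add(Add(3, Mul(-1, Pow(55, 2)), Mul(106, 55)), 5428) = Add(Add(3, Mul(-1, 3025), 5830), 5428) = Add(Add(3, -3025, 5830), 5428) = Add(2808, 5428) = 8236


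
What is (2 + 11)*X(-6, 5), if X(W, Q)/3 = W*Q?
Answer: -1170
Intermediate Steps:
X(W, Q) = 3*Q*W (X(W, Q) = 3*(W*Q) = 3*(Q*W) = 3*Q*W)
(2 + 11)*X(-6, 5) = (2 + 11)*(3*5*(-6)) = 13*(-90) = -1170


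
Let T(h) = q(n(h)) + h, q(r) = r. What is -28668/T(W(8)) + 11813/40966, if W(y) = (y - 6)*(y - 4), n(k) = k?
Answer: -146778035/81932 ≈ -1791.5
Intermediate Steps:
W(y) = (-6 + y)*(-4 + y)
T(h) = 2*h (T(h) = h + h = 2*h)
-28668/T(W(8)) + 11813/40966 = -28668*1/(2*(24 + 8**2 - 10*8)) + 11813/40966 = -28668*1/(2*(24 + 64 - 80)) + 11813*(1/40966) = -28668/(2*8) + 11813/40966 = -28668/16 + 11813/40966 = -28668*1/16 + 11813/40966 = -7167/4 + 11813/40966 = -146778035/81932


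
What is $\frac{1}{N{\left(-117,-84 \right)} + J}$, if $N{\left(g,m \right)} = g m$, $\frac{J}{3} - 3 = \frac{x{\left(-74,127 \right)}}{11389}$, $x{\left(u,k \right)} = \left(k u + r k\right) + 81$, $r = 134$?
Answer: $\frac{11389}{112056696} \approx 0.00010164$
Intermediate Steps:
$x{\left(u,k \right)} = 81 + 134 k + k u$ ($x{\left(u,k \right)} = \left(k u + 134 k\right) + 81 = \left(134 k + k u\right) + 81 = 81 + 134 k + k u$)
$J = \frac{125604}{11389}$ ($J = 9 + 3 \frac{81 + 134 \cdot 127 + 127 \left(-74\right)}{11389} = 9 + 3 \left(81 + 17018 - 9398\right) \frac{1}{11389} = 9 + 3 \cdot 7701 \cdot \frac{1}{11389} = 9 + 3 \cdot \frac{7701}{11389} = 9 + \frac{23103}{11389} = \frac{125604}{11389} \approx 11.029$)
$\frac{1}{N{\left(-117,-84 \right)} + J} = \frac{1}{\left(-117\right) \left(-84\right) + \frac{125604}{11389}} = \frac{1}{9828 + \frac{125604}{11389}} = \frac{1}{\frac{112056696}{11389}} = \frac{11389}{112056696}$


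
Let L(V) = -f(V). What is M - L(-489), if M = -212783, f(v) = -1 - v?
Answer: -212295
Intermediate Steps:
L(V) = 1 + V (L(V) = -(-1 - V) = 1 + V)
M - L(-489) = -212783 - (1 - 489) = -212783 - 1*(-488) = -212783 + 488 = -212295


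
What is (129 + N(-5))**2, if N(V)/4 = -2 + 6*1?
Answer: 21025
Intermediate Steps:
N(V) = 16 (N(V) = 4*(-2 + 6*1) = 4*(-2 + 6) = 4*4 = 16)
(129 + N(-5))**2 = (129 + 16)**2 = 145**2 = 21025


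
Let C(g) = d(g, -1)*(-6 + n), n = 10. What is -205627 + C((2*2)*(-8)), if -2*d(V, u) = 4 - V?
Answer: -205699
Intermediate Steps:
d(V, u) = -2 + V/2 (d(V, u) = -(4 - V)/2 = -2 + V/2)
C(g) = -8 + 2*g (C(g) = (-2 + g/2)*(-6 + 10) = (-2 + g/2)*4 = -8 + 2*g)
-205627 + C((2*2)*(-8)) = -205627 + (-8 + 2*((2*2)*(-8))) = -205627 + (-8 + 2*(4*(-8))) = -205627 + (-8 + 2*(-32)) = -205627 + (-8 - 64) = -205627 - 72 = -205699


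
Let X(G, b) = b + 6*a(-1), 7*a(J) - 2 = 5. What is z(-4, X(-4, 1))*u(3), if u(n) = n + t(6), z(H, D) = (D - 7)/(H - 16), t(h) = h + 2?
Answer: 0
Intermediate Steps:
t(h) = 2 + h
a(J) = 1 (a(J) = 2/7 + (⅐)*5 = 2/7 + 5/7 = 1)
X(G, b) = 6 + b (X(G, b) = b + 6*1 = b + 6 = 6 + b)
z(H, D) = (-7 + D)/(-16 + H)
u(n) = 8 + n (u(n) = n + (2 + 6) = n + 8 = 8 + n)
z(-4, X(-4, 1))*u(3) = ((-7 + (6 + 1))/(-16 - 4))*(8 + 3) = ((-7 + 7)/(-20))*11 = -1/20*0*11 = 0*11 = 0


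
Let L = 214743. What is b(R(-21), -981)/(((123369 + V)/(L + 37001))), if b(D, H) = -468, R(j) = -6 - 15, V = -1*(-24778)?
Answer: -117816192/148147 ≈ -795.27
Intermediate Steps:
V = 24778
R(j) = -21
b(R(-21), -981)/(((123369 + V)/(L + 37001))) = -468*(214743 + 37001)/(123369 + 24778) = -468/(148147/251744) = -468/(148147*(1/251744)) = -468/148147/251744 = -468*251744/148147 = -117816192/148147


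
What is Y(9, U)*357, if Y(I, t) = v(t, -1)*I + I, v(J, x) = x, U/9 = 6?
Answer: 0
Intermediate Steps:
U = 54 (U = 9*6 = 54)
Y(I, t) = 0 (Y(I, t) = -I + I = 0)
Y(9, U)*357 = 0*357 = 0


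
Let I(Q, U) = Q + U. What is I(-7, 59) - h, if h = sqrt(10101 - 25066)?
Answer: 52 - I*sqrt(14965) ≈ 52.0 - 122.33*I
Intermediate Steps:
h = I*sqrt(14965) (h = sqrt(-14965) = I*sqrt(14965) ≈ 122.33*I)
I(-7, 59) - h = (-7 + 59) - I*sqrt(14965) = 52 - I*sqrt(14965)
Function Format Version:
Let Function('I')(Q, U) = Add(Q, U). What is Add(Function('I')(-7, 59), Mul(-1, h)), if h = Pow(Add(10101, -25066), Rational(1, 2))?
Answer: Add(52, Mul(-1, I, Pow(14965, Rational(1, 2)))) ≈ Add(52.000, Mul(-122.33, I))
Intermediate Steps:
h = Mul(I, Pow(14965, Rational(1, 2))) (h = Pow(-14965, Rational(1, 2)) = Mul(I, Pow(14965, Rational(1, 2))) ≈ Mul(122.33, I))
Add(Function('I')(-7, 59), Mul(-1, h)) = Add(Add(-7, 59), Mul(-1, Mul(I, Pow(14965, Rational(1, 2))))) = Add(52, Mul(-1, I, Pow(14965, Rational(1, 2))))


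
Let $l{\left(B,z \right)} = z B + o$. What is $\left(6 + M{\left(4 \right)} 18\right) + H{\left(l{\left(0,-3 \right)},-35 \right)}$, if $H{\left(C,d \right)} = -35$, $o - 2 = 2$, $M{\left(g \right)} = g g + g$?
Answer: $331$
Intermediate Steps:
$M{\left(g \right)} = g + g^{2}$ ($M{\left(g \right)} = g^{2} + g = g + g^{2}$)
$o = 4$ ($o = 2 + 2 = 4$)
$l{\left(B,z \right)} = 4 + B z$ ($l{\left(B,z \right)} = z B + 4 = B z + 4 = 4 + B z$)
$\left(6 + M{\left(4 \right)} 18\right) + H{\left(l{\left(0,-3 \right)},-35 \right)} = \left(6 + 4 \left(1 + 4\right) 18\right) - 35 = \left(6 + 4 \cdot 5 \cdot 18\right) - 35 = \left(6 + 20 \cdot 18\right) - 35 = \left(6 + 360\right) - 35 = 366 - 35 = 331$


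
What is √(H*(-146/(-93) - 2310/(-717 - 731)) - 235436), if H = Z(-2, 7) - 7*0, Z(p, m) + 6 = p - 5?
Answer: I*√266889694484067/33666 ≈ 485.26*I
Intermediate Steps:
Z(p, m) = -11 + p (Z(p, m) = -6 + (p - 5) = -6 + (-5 + p) = -11 + p)
H = -13 (H = (-11 - 2) - 7*0 = -13 - 1*0 = -13 + 0 = -13)
√(H*(-146/(-93) - 2310/(-717 - 731)) - 235436) = √(-13*(-146/(-93) - 2310/(-717 - 731)) - 235436) = √(-13*(-146*(-1/93) - 2310/(-1448)) - 235436) = √(-13*(146/93 - 2310*(-1/1448)) - 235436) = √(-13*(146/93 + 1155/724) - 235436) = √(-13*213119/67332 - 235436) = √(-2770547/67332 - 235436) = √(-15855147299/67332) = I*√266889694484067/33666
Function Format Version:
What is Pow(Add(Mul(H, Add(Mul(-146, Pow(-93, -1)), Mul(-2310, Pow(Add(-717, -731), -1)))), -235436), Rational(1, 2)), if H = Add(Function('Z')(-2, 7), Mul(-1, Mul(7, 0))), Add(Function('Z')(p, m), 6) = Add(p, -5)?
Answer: Mul(Rational(1, 33666), I, Pow(266889694484067, Rational(1, 2))) ≈ Mul(485.26, I)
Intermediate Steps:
Function('Z')(p, m) = Add(-11, p) (Function('Z')(p, m) = Add(-6, Add(p, -5)) = Add(-6, Add(-5, p)) = Add(-11, p))
H = -13 (H = Add(Add(-11, -2), Mul(-1, Mul(7, 0))) = Add(-13, Mul(-1, 0)) = Add(-13, 0) = -13)
Pow(Add(Mul(H, Add(Mul(-146, Pow(-93, -1)), Mul(-2310, Pow(Add(-717, -731), -1)))), -235436), Rational(1, 2)) = Pow(Add(Mul(-13, Add(Mul(-146, Pow(-93, -1)), Mul(-2310, Pow(Add(-717, -731), -1)))), -235436), Rational(1, 2)) = Pow(Add(Mul(-13, Add(Mul(-146, Rational(-1, 93)), Mul(-2310, Pow(-1448, -1)))), -235436), Rational(1, 2)) = Pow(Add(Mul(-13, Add(Rational(146, 93), Mul(-2310, Rational(-1, 1448)))), -235436), Rational(1, 2)) = Pow(Add(Mul(-13, Add(Rational(146, 93), Rational(1155, 724))), -235436), Rational(1, 2)) = Pow(Add(Mul(-13, Rational(213119, 67332)), -235436), Rational(1, 2)) = Pow(Add(Rational(-2770547, 67332), -235436), Rational(1, 2)) = Pow(Rational(-15855147299, 67332), Rational(1, 2)) = Mul(Rational(1, 33666), I, Pow(266889694484067, Rational(1, 2)))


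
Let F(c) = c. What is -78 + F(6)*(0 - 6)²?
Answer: 138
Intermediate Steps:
-78 + F(6)*(0 - 6)² = -78 + 6*(0 - 6)² = -78 + 6*(-6)² = -78 + 6*36 = -78 + 216 = 138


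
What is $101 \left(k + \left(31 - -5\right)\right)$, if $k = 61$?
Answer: $9797$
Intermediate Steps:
$101 \left(k + \left(31 - -5\right)\right) = 101 \left(61 + \left(31 - -5\right)\right) = 101 \left(61 + \left(31 + 5\right)\right) = 101 \left(61 + 36\right) = 101 \cdot 97 = 9797$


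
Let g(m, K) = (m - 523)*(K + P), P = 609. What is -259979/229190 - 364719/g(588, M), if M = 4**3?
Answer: -1460965061/154244870 ≈ -9.4717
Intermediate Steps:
M = 64
g(m, K) = (-523 + m)*(609 + K) (g(m, K) = (m - 523)*(K + 609) = (-523 + m)*(609 + K))
-259979/229190 - 364719/g(588, M) = -259979/229190 - 364719/(-318507 - 523*64 + 609*588 + 64*588) = -259979*1/229190 - 364719/(-318507 - 33472 + 358092 + 37632) = -259979/229190 - 364719/43745 = -1460965061/154244870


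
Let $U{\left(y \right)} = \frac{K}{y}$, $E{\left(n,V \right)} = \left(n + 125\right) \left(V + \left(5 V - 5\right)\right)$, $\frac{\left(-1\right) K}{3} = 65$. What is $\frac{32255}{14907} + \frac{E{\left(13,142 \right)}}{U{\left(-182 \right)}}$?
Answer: $\frac{8131452751}{74535} \approx 1.091 \cdot 10^{5}$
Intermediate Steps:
$K = -195$ ($K = \left(-3\right) 65 = -195$)
$E{\left(n,V \right)} = \left(-5 + 6 V\right) \left(125 + n\right)$ ($E{\left(n,V \right)} = \left(125 + n\right) \left(V + \left(-5 + 5 V\right)\right) = \left(125 + n\right) \left(-5 + 6 V\right) = \left(-5 + 6 V\right) \left(125 + n\right)$)
$U{\left(y \right)} = - \frac{195}{y}$
$\frac{32255}{14907} + \frac{E{\left(13,142 \right)}}{U{\left(-182 \right)}} = \frac{32255}{14907} + \frac{-625 - 65 + 750 \cdot 142 + 6 \cdot 142 \cdot 13}{\left(-195\right) \frac{1}{-182}} = 32255 \cdot \frac{1}{14907} + \frac{-625 - 65 + 106500 + 11076}{\left(-195\right) \left(- \frac{1}{182}\right)} = \frac{32255}{14907} + \frac{116886}{\frac{15}{14}} = \frac{32255}{14907} + 116886 \cdot \frac{14}{15} = \frac{32255}{14907} + \frac{545468}{5} = \frac{8131452751}{74535}$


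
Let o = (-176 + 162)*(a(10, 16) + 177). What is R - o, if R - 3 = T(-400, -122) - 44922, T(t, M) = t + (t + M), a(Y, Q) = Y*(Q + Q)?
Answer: -38883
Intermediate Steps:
a(Y, Q) = 2*Q*Y (a(Y, Q) = Y*(2*Q) = 2*Q*Y)
T(t, M) = M + 2*t (T(t, M) = t + (M + t) = M + 2*t)
R = -45841 (R = 3 + ((-122 + 2*(-400)) - 44922) = 3 + ((-122 - 800) - 44922) = 3 + (-922 - 44922) = 3 - 45844 = -45841)
o = -6958 (o = (-176 + 162)*(2*16*10 + 177) = -14*(320 + 177) = -14*497 = -6958)
R - o = -45841 - 1*(-6958) = -45841 + 6958 = -38883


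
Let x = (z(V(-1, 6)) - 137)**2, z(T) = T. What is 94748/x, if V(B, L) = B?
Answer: 23687/4761 ≈ 4.9752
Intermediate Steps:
x = 19044 (x = (-1 - 137)**2 = (-138)**2 = 19044)
94748/x = 94748/19044 = 94748*(1/19044) = 23687/4761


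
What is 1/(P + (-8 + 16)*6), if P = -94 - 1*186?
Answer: -1/232 ≈ -0.0043103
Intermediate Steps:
P = -280 (P = -94 - 186 = -280)
1/(P + (-8 + 16)*6) = 1/(-280 + (-8 + 16)*6) = 1/(-280 + 8*6) = 1/(-280 + 48) = 1/(-232) = -1/232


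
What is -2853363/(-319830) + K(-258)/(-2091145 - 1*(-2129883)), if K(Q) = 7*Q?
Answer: 2617999117/294989870 ≈ 8.8749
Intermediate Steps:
-2853363/(-319830) + K(-258)/(-2091145 - 1*(-2129883)) = -2853363/(-319830) + (7*(-258))/(-2091145 - 1*(-2129883)) = -2853363*(-1/319830) - 1806/(-2091145 + 2129883) = 951121/106610 - 1806/38738 = 951121/106610 - 1806*1/38738 = 951121/106610 - 129/2767 = 2617999117/294989870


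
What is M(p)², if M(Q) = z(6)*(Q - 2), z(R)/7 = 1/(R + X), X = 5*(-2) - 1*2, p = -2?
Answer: 196/9 ≈ 21.778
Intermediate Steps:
X = -12 (X = -10 - 2 = -12)
z(R) = 7/(-12 + R) (z(R) = 7/(R - 12) = 7/(-12 + R))
M(Q) = 7/3 - 7*Q/6 (M(Q) = (7/(-12 + 6))*(Q - 2) = (7/(-6))*(-2 + Q) = (7*(-⅙))*(-2 + Q) = -7*(-2 + Q)/6 = 7/3 - 7*Q/6)
M(p)² = (7/3 - 7/6*(-2))² = (7/3 + 7/3)² = (14/3)² = 196/9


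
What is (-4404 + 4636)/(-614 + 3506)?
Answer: 58/723 ≈ 0.080221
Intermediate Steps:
(-4404 + 4636)/(-614 + 3506) = 232/2892 = 232*(1/2892) = 58/723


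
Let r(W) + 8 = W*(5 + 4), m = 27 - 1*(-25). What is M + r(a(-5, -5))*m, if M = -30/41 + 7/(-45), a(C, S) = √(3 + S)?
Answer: -769157/1845 + 468*I*√2 ≈ -416.89 + 661.85*I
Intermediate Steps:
M = -1637/1845 (M = -30*1/41 + 7*(-1/45) = -30/41 - 7/45 = -1637/1845 ≈ -0.88726)
m = 52 (m = 27 + 25 = 52)
r(W) = -8 + 9*W (r(W) = -8 + W*(5 + 4) = -8 + W*9 = -8 + 9*W)
M + r(a(-5, -5))*m = -1637/1845 + (-8 + 9*√(3 - 5))*52 = -1637/1845 + (-8 + 9*√(-2))*52 = -1637/1845 + (-8 + 9*(I*√2))*52 = -1637/1845 + (-8 + 9*I*√2)*52 = -1637/1845 + (-416 + 468*I*√2) = -769157/1845 + 468*I*√2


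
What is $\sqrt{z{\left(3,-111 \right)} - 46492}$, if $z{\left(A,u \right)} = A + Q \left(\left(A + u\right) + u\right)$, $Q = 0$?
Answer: $i \sqrt{46489} \approx 215.61 i$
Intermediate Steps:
$z{\left(A,u \right)} = A$ ($z{\left(A,u \right)} = A + 0 \left(\left(A + u\right) + u\right) = A + 0 \left(A + 2 u\right) = A + 0 = A$)
$\sqrt{z{\left(3,-111 \right)} - 46492} = \sqrt{3 - 46492} = \sqrt{-46489} = i \sqrt{46489}$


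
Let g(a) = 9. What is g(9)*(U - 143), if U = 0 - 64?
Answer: -1863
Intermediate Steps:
U = -64
g(9)*(U - 143) = 9*(-64 - 143) = 9*(-207) = -1863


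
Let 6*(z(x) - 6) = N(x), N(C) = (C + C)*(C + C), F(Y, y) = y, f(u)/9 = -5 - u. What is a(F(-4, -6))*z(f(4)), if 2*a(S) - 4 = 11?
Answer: 32850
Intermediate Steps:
f(u) = -45 - 9*u (f(u) = 9*(-5 - u) = -45 - 9*u)
N(C) = 4*C² (N(C) = (2*C)*(2*C) = 4*C²)
z(x) = 6 + 2*x²/3 (z(x) = 6 + (4*x²)/6 = 6 + 2*x²/3)
a(S) = 15/2 (a(S) = 2 + (½)*11 = 2 + 11/2 = 15/2)
a(F(-4, -6))*z(f(4)) = 15*(6 + 2*(-45 - 9*4)²/3)/2 = 15*(6 + 2*(-45 - 36)²/3)/2 = 15*(6 + (⅔)*(-81)²)/2 = 15*(6 + (⅔)*6561)/2 = 15*(6 + 4374)/2 = (15/2)*4380 = 32850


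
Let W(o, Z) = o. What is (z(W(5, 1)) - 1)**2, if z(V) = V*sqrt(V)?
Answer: 126 - 10*sqrt(5) ≈ 103.64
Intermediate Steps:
z(V) = V**(3/2)
(z(W(5, 1)) - 1)**2 = (5**(3/2) - 1)**2 = (5*sqrt(5) - 1)**2 = (-1 + 5*sqrt(5))**2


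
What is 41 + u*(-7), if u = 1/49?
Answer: 286/7 ≈ 40.857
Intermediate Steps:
u = 1/49 ≈ 0.020408
41 + u*(-7) = 41 + (1/49)*(-7) = 41 - 1/7 = 286/7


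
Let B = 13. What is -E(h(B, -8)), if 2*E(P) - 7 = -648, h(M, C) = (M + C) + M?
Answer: 641/2 ≈ 320.50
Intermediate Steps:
h(M, C) = C + 2*M (h(M, C) = (C + M) + M = C + 2*M)
E(P) = -641/2 (E(P) = 7/2 + (½)*(-648) = 7/2 - 324 = -641/2)
-E(h(B, -8)) = -1*(-641/2) = 641/2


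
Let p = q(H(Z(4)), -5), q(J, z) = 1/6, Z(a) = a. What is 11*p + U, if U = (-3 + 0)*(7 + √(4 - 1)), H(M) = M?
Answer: -115/6 - 3*√3 ≈ -24.363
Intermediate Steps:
q(J, z) = ⅙
p = ⅙ ≈ 0.16667
U = -21 - 3*√3 (U = -3*(7 + √3) = -21 - 3*√3 ≈ -26.196)
11*p + U = 11*(⅙) + (-21 - 3*√3) = 11/6 + (-21 - 3*√3) = -115/6 - 3*√3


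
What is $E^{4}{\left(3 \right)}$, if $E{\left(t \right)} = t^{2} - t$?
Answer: $1296$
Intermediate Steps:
$E^{4}{\left(3 \right)} = \left(3 \left(-1 + 3\right)\right)^{4} = \left(3 \cdot 2\right)^{4} = 6^{4} = 1296$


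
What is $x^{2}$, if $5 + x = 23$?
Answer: $324$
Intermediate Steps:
$x = 18$ ($x = -5 + 23 = 18$)
$x^{2} = 18^{2} = 324$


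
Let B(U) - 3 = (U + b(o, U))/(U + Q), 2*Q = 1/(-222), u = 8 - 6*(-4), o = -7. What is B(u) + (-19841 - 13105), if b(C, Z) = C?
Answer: -468010101/14207 ≈ -32942.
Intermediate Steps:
u = 32 (u = 8 + 24 = 32)
Q = -1/444 (Q = (½)/(-222) = (½)*(-1/222) = -1/444 ≈ -0.0022523)
B(U) = 3 + (-7 + U)/(-1/444 + U) (B(U) = 3 + (U - 7)/(U - 1/444) = 3 + (-7 + U)/(-1/444 + U))
B(u) + (-19841 - 13105) = 3*(-1037 + 592*32)/(-1 + 444*32) + (-19841 - 13105) = 3*(-1037 + 18944)/(-1 + 14208) - 32946 = 3*17907/14207 - 32946 = 3*(1/14207)*17907 - 32946 = 53721/14207 - 32946 = -468010101/14207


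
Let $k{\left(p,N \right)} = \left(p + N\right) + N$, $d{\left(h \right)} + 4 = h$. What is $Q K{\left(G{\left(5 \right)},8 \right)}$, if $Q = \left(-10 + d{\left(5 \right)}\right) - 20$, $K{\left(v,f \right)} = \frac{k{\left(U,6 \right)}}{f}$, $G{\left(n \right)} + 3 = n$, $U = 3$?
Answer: $- \frac{435}{8} \approx -54.375$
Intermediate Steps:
$G{\left(n \right)} = -3 + n$
$d{\left(h \right)} = -4 + h$
$k{\left(p,N \right)} = p + 2 N$ ($k{\left(p,N \right)} = \left(N + p\right) + N = p + 2 N$)
$K{\left(v,f \right)} = \frac{15}{f}$ ($K{\left(v,f \right)} = \frac{3 + 2 \cdot 6}{f} = \frac{3 + 12}{f} = \frac{15}{f}$)
$Q = -29$ ($Q = \left(-10 + \left(-4 + 5\right)\right) - 20 = \left(-10 + 1\right) - 20 = -9 - 20 = -29$)
$Q K{\left(G{\left(5 \right)},8 \right)} = - 29 \cdot \frac{15}{8} = - 29 \cdot 15 \cdot \frac{1}{8} = \left(-29\right) \frac{15}{8} = - \frac{435}{8}$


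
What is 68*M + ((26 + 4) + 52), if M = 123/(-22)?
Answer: -3280/11 ≈ -298.18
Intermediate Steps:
M = -123/22 (M = 123*(-1/22) = -123/22 ≈ -5.5909)
68*M + ((26 + 4) + 52) = 68*(-123/22) + ((26 + 4) + 52) = -4182/11 + (30 + 52) = -4182/11 + 82 = -3280/11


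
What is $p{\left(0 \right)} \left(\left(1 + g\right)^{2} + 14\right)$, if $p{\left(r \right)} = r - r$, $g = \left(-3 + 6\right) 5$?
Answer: $0$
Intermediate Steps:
$g = 15$ ($g = 3 \cdot 5 = 15$)
$p{\left(r \right)} = 0$
$p{\left(0 \right)} \left(\left(1 + g\right)^{2} + 14\right) = 0 \left(\left(1 + 15\right)^{2} + 14\right) = 0 \left(16^{2} + 14\right) = 0 \left(256 + 14\right) = 0 \cdot 270 = 0$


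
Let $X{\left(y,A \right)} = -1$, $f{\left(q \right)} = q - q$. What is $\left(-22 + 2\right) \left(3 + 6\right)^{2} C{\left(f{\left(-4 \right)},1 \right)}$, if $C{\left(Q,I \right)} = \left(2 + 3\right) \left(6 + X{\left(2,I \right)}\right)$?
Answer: $-40500$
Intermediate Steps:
$f{\left(q \right)} = 0$
$C{\left(Q,I \right)} = 25$ ($C{\left(Q,I \right)} = \left(2 + 3\right) \left(6 - 1\right) = 5 \cdot 5 = 25$)
$\left(-22 + 2\right) \left(3 + 6\right)^{2} C{\left(f{\left(-4 \right)},1 \right)} = \left(-22 + 2\right) \left(3 + 6\right)^{2} \cdot 25 = - 20 \cdot 9^{2} \cdot 25 = \left(-20\right) 81 \cdot 25 = \left(-1620\right) 25 = -40500$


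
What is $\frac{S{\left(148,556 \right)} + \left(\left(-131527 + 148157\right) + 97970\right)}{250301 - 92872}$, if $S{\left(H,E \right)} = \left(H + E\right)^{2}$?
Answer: $\frac{610216}{157429} \approx 3.8761$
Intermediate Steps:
$S{\left(H,E \right)} = \left(E + H\right)^{2}$
$\frac{S{\left(148,556 \right)} + \left(\left(-131527 + 148157\right) + 97970\right)}{250301 - 92872} = \frac{\left(556 + 148\right)^{2} + \left(\left(-131527 + 148157\right) + 97970\right)}{250301 - 92872} = \frac{704^{2} + \left(16630 + 97970\right)}{157429} = \left(495616 + 114600\right) \frac{1}{157429} = 610216 \cdot \frac{1}{157429} = \frac{610216}{157429}$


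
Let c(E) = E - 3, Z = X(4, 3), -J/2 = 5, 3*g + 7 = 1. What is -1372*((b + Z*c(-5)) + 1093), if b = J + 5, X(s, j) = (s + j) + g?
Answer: -1437856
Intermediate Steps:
g = -2 (g = -7/3 + (⅓)*1 = -7/3 + ⅓ = -2)
J = -10 (J = -2*5 = -10)
X(s, j) = -2 + j + s (X(s, j) = (s + j) - 2 = (j + s) - 2 = -2 + j + s)
Z = 5 (Z = -2 + 3 + 4 = 5)
c(E) = -3 + E
b = -5 (b = -10 + 5 = -5)
-1372*((b + Z*c(-5)) + 1093) = -1372*((-5 + 5*(-3 - 5)) + 1093) = -1372*((-5 + 5*(-8)) + 1093) = -1372*((-5 - 40) + 1093) = -1372*(-45 + 1093) = -1372*1048 = -1437856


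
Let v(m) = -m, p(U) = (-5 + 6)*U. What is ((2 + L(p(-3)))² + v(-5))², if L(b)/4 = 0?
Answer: 81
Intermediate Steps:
p(U) = U (p(U) = 1*U = U)
L(b) = 0 (L(b) = 4*0 = 0)
((2 + L(p(-3)))² + v(-5))² = ((2 + 0)² - 1*(-5))² = (2² + 5)² = (4 + 5)² = 9² = 81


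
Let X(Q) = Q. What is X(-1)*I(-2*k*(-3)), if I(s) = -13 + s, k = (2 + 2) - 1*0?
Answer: -11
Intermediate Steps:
k = 4 (k = 4 + 0 = 4)
X(-1)*I(-2*k*(-3)) = -(-13 - 2*4*(-3)) = -(-13 - 8*(-3)) = -(-13 + 24) = -1*11 = -11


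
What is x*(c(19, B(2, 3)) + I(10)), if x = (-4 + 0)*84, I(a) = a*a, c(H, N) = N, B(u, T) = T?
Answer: -34608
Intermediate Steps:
I(a) = a²
x = -336 (x = -4*84 = -336)
x*(c(19, B(2, 3)) + I(10)) = -336*(3 + 10²) = -336*(3 + 100) = -336*103 = -34608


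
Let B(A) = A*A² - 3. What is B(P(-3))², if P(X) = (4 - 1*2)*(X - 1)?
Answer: 265225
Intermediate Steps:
P(X) = -2 + 2*X (P(X) = (4 - 2)*(-1 + X) = 2*(-1 + X) = -2 + 2*X)
B(A) = -3 + A³ (B(A) = A³ - 3 = -3 + A³)
B(P(-3))² = (-3 + (-2 + 2*(-3))³)² = (-3 + (-2 - 6)³)² = (-3 + (-8)³)² = (-3 - 512)² = (-515)² = 265225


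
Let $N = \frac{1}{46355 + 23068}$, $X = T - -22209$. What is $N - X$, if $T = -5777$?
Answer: $- \frac{1140758735}{69423} \approx -16432.0$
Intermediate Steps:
$X = 16432$ ($X = -5777 - -22209 = -5777 + 22209 = 16432$)
$N = \frac{1}{69423} \approx 1.4404 \cdot 10^{-5}$
$N - X = \frac{1}{69423} - 16432 = - \frac{1140758735}{69423}$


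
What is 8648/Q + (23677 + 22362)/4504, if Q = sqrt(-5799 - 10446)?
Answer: 46039/4504 - 8648*I*sqrt(5)/285 ≈ 10.222 - 67.851*I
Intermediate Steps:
Q = 57*I*sqrt(5) (Q = sqrt(-16245) = 57*I*sqrt(5) ≈ 127.46*I)
8648/Q + (23677 + 22362)/4504 = 8648/((57*I*sqrt(5))) + (23677 + 22362)/4504 = 8648*(-I*sqrt(5)/285) + 46039*(1/4504) = -8648*I*sqrt(5)/285 + 46039/4504 = 46039/4504 - 8648*I*sqrt(5)/285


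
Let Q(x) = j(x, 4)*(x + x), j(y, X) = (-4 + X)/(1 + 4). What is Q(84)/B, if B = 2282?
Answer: 0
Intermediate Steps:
j(y, X) = -⅘ + X/5 (j(y, X) = (-4 + X)/5 = (-4 + X)*(⅕) = -⅘ + X/5)
Q(x) = 0 (Q(x) = (-⅘ + (⅕)*4)*(x + x) = (-⅘ + ⅘)*(2*x) = 0*(2*x) = 0)
Q(84)/B = 0/2282 = 0*(1/2282) = 0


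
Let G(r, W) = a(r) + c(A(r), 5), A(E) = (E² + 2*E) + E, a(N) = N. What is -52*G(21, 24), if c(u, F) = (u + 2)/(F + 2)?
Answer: -33956/7 ≈ -4850.9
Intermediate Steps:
A(E) = E² + 3*E
c(u, F) = (2 + u)/(2 + F)
G(r, W) = 2/7 + r + r*(3 + r)/7 (G(r, W) = r + (2 + r*(3 + r))/(2 + 5) = r + (2 + r*(3 + r))/7 = r + (2/7 + r*(3 + r)/7) = 2/7 + r + r*(3 + r)/7)
-52*G(21, 24) = -52*(2/7 + (⅐)*21² + (10/7)*21) = -52*(2/7 + (⅐)*441 + 30) = -52*(2/7 + 63 + 30) = -52*653/7 = -33956/7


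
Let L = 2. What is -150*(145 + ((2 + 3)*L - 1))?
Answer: -23100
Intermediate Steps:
-150*(145 + ((2 + 3)*L - 1)) = -150*(145 + ((2 + 3)*2 - 1)) = -150*(145 + (5*2 - 1)) = -150*(145 + (10 - 1)) = -150*(145 + 9) = -150*154 = -23100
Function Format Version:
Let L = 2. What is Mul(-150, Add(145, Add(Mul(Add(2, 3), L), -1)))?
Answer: -23100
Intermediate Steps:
Mul(-150, Add(145, Add(Mul(Add(2, 3), L), -1))) = Mul(-150, Add(145, Add(Mul(Add(2, 3), 2), -1))) = Mul(-150, Add(145, Add(Mul(5, 2), -1))) = Mul(-150, Add(145, Add(10, -1))) = Mul(-150, Add(145, 9)) = Mul(-150, 154) = -23100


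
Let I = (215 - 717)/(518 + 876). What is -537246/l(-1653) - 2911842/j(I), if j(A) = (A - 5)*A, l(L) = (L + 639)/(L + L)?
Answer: -258329118837969/79238692 ≈ -3.2601e+6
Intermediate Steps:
I = -251/697 (I = -502/1394 = -502*1/1394 = -251/697 ≈ -0.36011)
l(L) = (639 + L)/(2*L) (l(L) = (639 + L)/((2*L)) = (639 + L)*(1/(2*L)) = (639 + L)/(2*L))
j(A) = A*(-5 + A) (j(A) = (-5 + A)*A = A*(-5 + A))
-537246/l(-1653) - 2911842/j(I) = -537246*(-3306/(639 - 1653)) - 2911842*(-697/(251*(-5 - 251/697))) = -537246/((½)*(-1/1653)*(-1014)) - 2911842/((-251/697*(-3736/697))) = -537246/169/551 - 2911842/937736/485809 = -537246*551/169 - 2911842*485809/937736 = -296022546/169 - 707299525089/468868 = -258329118837969/79238692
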